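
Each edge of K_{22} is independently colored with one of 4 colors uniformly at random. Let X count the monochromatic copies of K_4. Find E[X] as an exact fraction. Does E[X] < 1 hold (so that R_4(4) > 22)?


E[X] = C(22, 4) · 4^{1 − 6} = 7315 · 4^{−5} = 7315/1024.
As a reduced fraction: E[X] = 7315/1024 ≈ 7.1435547.
Is E[X] < 1? NO.
Since E[X] ≥ 1, the first-moment bound is inconclusive at n = 22; it does NOT by itself certify R_4(4) > 22.

E[X] = 7315/1024 ≈ 7.1435547; E[X] ≥ 1; first-moment method inconclusive here.


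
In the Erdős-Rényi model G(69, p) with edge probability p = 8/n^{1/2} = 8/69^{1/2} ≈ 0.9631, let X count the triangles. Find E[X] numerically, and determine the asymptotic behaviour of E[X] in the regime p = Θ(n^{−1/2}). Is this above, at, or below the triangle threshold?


Number of potential triangles: C(69, 3) = 52394.
Each occurs with probability p³ ≈ (0.9631)³ ≈ 8.932979e-01.
By linearity: E[X] = C(69, 3)·p³ ≈ 52394 · 8.932979e-01 ≈ 46803.4514.
Since α = 1/2 < 1, p = c/n^{1/2} ≫ 1/n is above the triangle threshold p ~ 1/n. Asymptotically E[X] ~ (c³/6)·n^{3(1−α)} = (8³/6)·n^{1.5} → ∞; triangles are abundant w.h.p.

E[X] ≈ 46803.4514; in regime p = Θ(1/n^{1/2}) E[X] diverges (above the triangle threshold p ~ 1/n).


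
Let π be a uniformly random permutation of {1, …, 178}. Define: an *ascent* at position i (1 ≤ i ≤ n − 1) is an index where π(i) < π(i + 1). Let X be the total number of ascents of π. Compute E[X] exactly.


Write X = Σ X_I over i = 1, …, 177, with X_I the indicator of one ascent.
There are 177 indicators.
For each fixed i, the pair (π(i), π(i+1)) is a uniformly random ordered pair of distinct values from {1, …, 178}; by symmetry P[π(i) < π(i+1)] = 1/2.
By linearity: E[X] = 177 · (1/2) = (178 − 1) · (1/2) = 177/2 ≈ 88.500.

E[X] = 177/2 = 88.500.


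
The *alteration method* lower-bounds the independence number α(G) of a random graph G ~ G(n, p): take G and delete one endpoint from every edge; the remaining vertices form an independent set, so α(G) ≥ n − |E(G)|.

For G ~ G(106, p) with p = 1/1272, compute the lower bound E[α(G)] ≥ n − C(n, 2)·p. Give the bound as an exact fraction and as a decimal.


E[|E(G)|] = C(106, 2)·p = 5565 · (1/1272) = 35/8.
E[α(G)] ≥ n − E[|E(G)|] = 106 − 35/8 = 813/8.
Numerically: ≈ 101.62500.
(This is only a lower bound; the true E[α(G)] may be larger.)

E[α(G)] ≥ 813/8 ≈ 101.62500.


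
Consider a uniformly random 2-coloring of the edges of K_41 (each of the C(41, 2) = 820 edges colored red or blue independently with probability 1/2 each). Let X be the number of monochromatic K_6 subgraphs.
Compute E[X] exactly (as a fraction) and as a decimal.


Let X = Σ_S X_S over the C(41, 6) = 4496388 subsets S of size 6, where X_S = 1 if the K_6 on S is monochromatic.
For a fixed S, the K_6 on S has C(6, 2) = 15 edges. P[all 15 edges red] = (1/2)^15, and likewise for blue, so P[monochromatic] = 2·(1/2)^15 = 2^{1 − 15} = 1/16384.
Summing: E[X] = C(41, 6) · 2^{1 − 15} = 4496388 · 1/16384 = 1124097/4096.
Numerically: E[X] ≈ 274.4377.

E[X] = C(41,6)·2^(1−C(6,2)) = 1124097/4096 ≈ 274.4377.


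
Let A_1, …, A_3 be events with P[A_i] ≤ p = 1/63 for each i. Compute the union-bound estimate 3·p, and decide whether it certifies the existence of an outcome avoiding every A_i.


Union bound: P[∪_{i=1}^{3} A_i] ≤ Σ_i P[A_i] ≤ 3·p = 3·(1/63) = 1/21.
Numerically: 1/21 ≈ 0.047619.
Is 1/21 < 1? YES.
Since P[∪ A_i] ≤ 1/21 < 1, the complement has P[∩ A_i^c] ≥ 1 − 1/21 = 20/21 > 0, so some outcome avoids every A_i.

3·p = 1/21 ≈ 0.047619; existence CERTIFIED by the union bound.


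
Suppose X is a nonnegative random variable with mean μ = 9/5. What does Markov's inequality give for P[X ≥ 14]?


μ = E[X] = 9/5, a = 14.
Markov: P[X ≥ 14] ≤ μ/a = (9/5)/14 = 9/70.
Numerically: ≈ 0.128571.
(Since a = 14 > μ = 1.800000, the bound 9/70 is < 1 and informative.)

P[X ≥ 14] ≤ 9/70 ≈ 0.128571.


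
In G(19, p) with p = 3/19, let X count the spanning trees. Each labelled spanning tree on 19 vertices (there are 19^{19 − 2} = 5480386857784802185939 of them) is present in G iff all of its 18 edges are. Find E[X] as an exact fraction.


K_19 has 19^{19 − 2} = 5480386857784802185939 labelled spanning trees.
For each such spanning tree H, let X_H = 1 if all 18 edges of H are present in G. Then P[X_H = 1] = p^{18} = (3/19)^{18} = 387420489/104127350297911241532841.
By linearity: E[X] = Σ_H E[X_H] = 5480386857784802185939 · p^{18} = 5480386857784802185939 · 387420489/104127350297911241532841 = 387420489/19.
Numerically: E[X] ≈ 2.04e+07.

E[X] = 5480386857784802185939 · (3/19)^{18} = 387420489/19 ≈ 2.04e+07.


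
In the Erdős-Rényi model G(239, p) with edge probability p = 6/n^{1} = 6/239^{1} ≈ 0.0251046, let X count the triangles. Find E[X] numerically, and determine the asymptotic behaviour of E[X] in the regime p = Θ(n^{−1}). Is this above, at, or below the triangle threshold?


Number of potential triangles: C(239, 3) = 2246839.
Each occurs with probability p³ ≈ (0.0251046)³ ≈ 1.58219515e-05.
By linearity: E[X] = C(239, 3)·p³ ≈ 2246839 · 1.58219515e-05 ≈ 35.549378.
Here α = 1, so p = 6/n is exactly at the triangle threshold p ~ 1/n. Asymptotically E[X] → c³/6 = 6³/6 = 36 ≈ 36.000000, a bounded constant. In this regime the triangle count is asymptotically Poisson(c³/6).

E[X] ≈ 35.549378; in regime p = Θ(1/n^{1}) E[X] stays bounded (at the triangle threshold p ~ 1/n).


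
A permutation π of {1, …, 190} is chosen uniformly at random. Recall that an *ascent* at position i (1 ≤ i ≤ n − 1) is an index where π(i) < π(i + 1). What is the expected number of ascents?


Write X = Σ X_I over i = 1, …, 189, with X_I the indicator of one ascent.
There are 189 indicators.
For each fixed i, the pair (π(i), π(i+1)) is a uniformly random ordered pair of distinct values from {1, …, 190}; by symmetry P[π(i) < π(i+1)] = 1/2.
By linearity: E[X] = 189 · (1/2) = (190 − 1) · (1/2) = 189/2 ≈ 94.500.

E[X] = 189/2 = 94.500.


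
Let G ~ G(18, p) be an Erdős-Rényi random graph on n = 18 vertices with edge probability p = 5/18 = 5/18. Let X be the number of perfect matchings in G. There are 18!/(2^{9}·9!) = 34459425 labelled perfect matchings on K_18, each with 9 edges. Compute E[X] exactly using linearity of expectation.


K_18 has 18!/(2^{9}·9!) = 34459425 labelled perfect matchings.
For each such perfect matching H, let X_H = 1 if all 9 edges of H are present in G. Then P[X_H = 1] = p^{9} = (5/18)^{9} = 1953125/198359290368.
Summing the indicators: E[X] = Σ_H E[X_H] = 34459425 · p^{9} = 34459425 · 1953125/198359290368 = 830908203125/2448880128.
Numerically: E[X] ≈ 339.

E[X] = 34459425 · (5/18)^{9} = 830908203125/2448880128 ≈ 339.


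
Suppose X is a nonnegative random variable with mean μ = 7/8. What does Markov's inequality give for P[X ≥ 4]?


μ = E[X] = 7/8, a = 4.
Markov: P[X ≥ 4] ≤ μ/a = (7/8)/4 = 7/32.
Numerically: ≈ 0.219.
(Since a = 4 > μ = 0.875, the bound 7/32 is < 1 and informative.)

P[X ≥ 4] ≤ 7/32 ≈ 0.219.


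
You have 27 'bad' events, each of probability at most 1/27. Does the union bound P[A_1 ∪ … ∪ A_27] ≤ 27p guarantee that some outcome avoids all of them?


Union bound: P[∪_{i=1}^{27} A_i] ≤ Σ_i P[A_i] ≤ 27·p = 27·(1/27) = 1.
Numerically: 1 ≈ 1.000000.
Is 1 < 1? NO.
Since the bound 1 is ≥ 1, the union bound is uninformative here; it does NOT by itself certify existence.

27·p = 1 ≈ 1.000000; existence NOT certified by the union bound.


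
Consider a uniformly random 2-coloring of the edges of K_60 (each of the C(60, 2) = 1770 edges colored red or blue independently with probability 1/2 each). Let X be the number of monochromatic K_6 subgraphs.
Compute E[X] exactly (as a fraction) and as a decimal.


Let X = Σ_S X_S over the C(60, 6) = 50063860 subsets S of size 6, where X_S = 1 if the K_6 on S is monochromatic.
For a fixed S, the K_6 on S has C(6, 2) = 15 edges. P[all 15 edges red] = (1/2)^15, and likewise for blue, so P[monochromatic] = 2·(1/2)^15 = 2^{1 − 15} = 1/16384.
Summing: E[X] = C(60, 6) · 2^{1 − 15} = 50063860 · 1/16384 = 12515965/4096.
Numerically: E[X] ≈ 3055.655518.

E[X] = C(60,6)·2^(1−C(6,2)) = 12515965/4096 ≈ 3055.655518.


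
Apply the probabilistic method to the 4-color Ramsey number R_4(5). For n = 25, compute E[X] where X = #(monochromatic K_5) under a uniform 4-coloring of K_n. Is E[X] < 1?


E[X] = C(25, 5) · 4^{1 − 10} = 53130 · 4^{−9} = 53130/262144.
As a reduced fraction: E[X] = 26565/131072 ≈ 0.203.
Is E[X] < 1? YES.
Since E[X] < 1, there exists a 4-coloring of K_{25} with no monochromatic K_5; hence R_4(5) > 25.

E[X] = 26565/131072 ≈ 0.203; E[X] < 1, so R_4(5) > 25.


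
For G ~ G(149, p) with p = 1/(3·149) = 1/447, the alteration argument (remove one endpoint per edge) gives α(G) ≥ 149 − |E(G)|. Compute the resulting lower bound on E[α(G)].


E[|E(G)|] = C(149, 2)·p = 11026 · (1/447) = 74/3.
E[α(G)] ≥ n − E[|E(G)|] = 149 − 74/3 = 373/3.
Numerically: ≈ 124.333333.
(This is only a lower bound; the true E[α(G)] may be larger.)

E[α(G)] ≥ 373/3 ≈ 124.333333.


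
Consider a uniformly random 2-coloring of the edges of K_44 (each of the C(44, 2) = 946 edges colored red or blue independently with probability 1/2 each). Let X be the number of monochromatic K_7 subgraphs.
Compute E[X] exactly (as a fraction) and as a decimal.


Let X = Σ_S X_S over the C(44, 7) = 38320568 subsets S of size 7, where X_S = 1 if the K_7 on S is monochromatic.
For a fixed S, the K_7 on S has C(7, 2) = 21 edges. P[all 21 edges red] = (1/2)^21, and likewise for blue, so P[monochromatic] = 2·(1/2)^21 = 2^{1 − 21} = 1/1048576.
By linearity of expectation: E[X] = C(44, 7) · 2^{1 − 21} = 38320568 · 1/1048576 = 4790071/131072.
Numerically: E[X] ≈ 36.54534.

E[X] = C(44,7)·2^(1−C(7,2)) = 4790071/131072 ≈ 36.54534.


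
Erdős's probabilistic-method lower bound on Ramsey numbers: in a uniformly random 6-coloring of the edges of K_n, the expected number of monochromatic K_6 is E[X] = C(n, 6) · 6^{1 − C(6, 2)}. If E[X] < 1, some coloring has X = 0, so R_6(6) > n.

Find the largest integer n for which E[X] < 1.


We need C(n, 6) · 6^{1 − 15} < 1, i.e. C(n, 6) < 6^{15 − 1} = 78364164096.
Check values of n near the boundary:
  n = 193: C(193, 6) = 66364016544; 66364016544 < 78364164096? YES
  n = 194: C(194, 6) = 68482017072; 68482017072 < 78364164096? YES
  n = 195: C(195, 6) = 70656049360; 70656049360 < 78364164096? YES
  n = 196: C(196, 6) = 72887293024; 72887293024 < 78364164096? YES
  n = 197: C(197, 6) = 75176946208; 75176946208 < 78364164096? YES
  n = 198: C(198, 6) = 77526225777; 77526225777 < 78364164096? YES
  n = 199: C(199, 6) = 79936367511; 79936367511 < 78364164096? NO
  n = 200: C(200, 6) = 82408626300; 82408626300 < 78364164096? NO
The largest n with C(n, 6) < 78364164096 is n = 198 (where E[X] = 25842075259/26121388032 ≈ 0.989307). Hence R_6(6) > 198, i.e. R_6(6) ≥ 199.

Largest n = 198; hence R_6(6) > 198.


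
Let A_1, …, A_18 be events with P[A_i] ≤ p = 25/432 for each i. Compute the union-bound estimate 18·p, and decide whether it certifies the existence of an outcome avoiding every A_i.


Union bound: P[∪_{i=1}^{18} A_i] ≤ Σ_i P[A_i] ≤ 18·p = 18·(25/432) = 25/24.
Numerically: 25/24 ≈ 1.0416667.
Is 25/24 < 1? NO.
Since the bound 25/24 is ≥ 1, the union bound is uninformative here; it does NOT by itself certify existence.

18·p = 25/24 ≈ 1.0416667; existence NOT certified by the union bound.


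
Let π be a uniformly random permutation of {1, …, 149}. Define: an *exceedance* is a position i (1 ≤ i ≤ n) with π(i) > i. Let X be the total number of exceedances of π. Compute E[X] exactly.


Write X = Σ_{i=1}^{149} X_i, where X_i = 1_{π(i) > i}.
For each fixed i, π(i) is uniform over {1, …, 149} (marginal of a uniform permutation), so P[π(i) > i] = (n − i)/n. Summing: Σ_{i=1}^{149} (n − i)/n = (0 + 1 + … + 148)/149 = 149(149 − 1)/(2·149) = (149 − 1)/2.
Hence E[X] = Σ_{i=1}^{149} (149 − i)/149 = 74 ≈ 74.00000.

E[X] = 74 = 74.00000.


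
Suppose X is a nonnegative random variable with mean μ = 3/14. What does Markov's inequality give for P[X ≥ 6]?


μ = E[X] = 3/14, a = 6.
Markov: P[X ≥ 6] ≤ μ/a = (3/14)/6 = 1/28.
Numerically: ≈ 0.036.
(Since a = 6 > μ = 0.214, the bound 1/28 is < 1 and informative.)

P[X ≥ 6] ≤ 1/28 ≈ 0.036.


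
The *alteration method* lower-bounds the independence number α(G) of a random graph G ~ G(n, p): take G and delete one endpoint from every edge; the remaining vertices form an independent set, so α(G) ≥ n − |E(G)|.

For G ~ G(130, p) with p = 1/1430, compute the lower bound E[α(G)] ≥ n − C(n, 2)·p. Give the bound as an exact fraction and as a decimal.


E[|E(G)|] = C(130, 2)·p = 8385 · (1/1430) = 129/22.
E[α(G)] ≥ n − E[|E(G)|] = 130 − 129/22 = 2731/22.
Numerically: ≈ 124.136.
(This is only a lower bound; the true E[α(G)] may be larger.)

E[α(G)] ≥ 2731/22 ≈ 124.136.


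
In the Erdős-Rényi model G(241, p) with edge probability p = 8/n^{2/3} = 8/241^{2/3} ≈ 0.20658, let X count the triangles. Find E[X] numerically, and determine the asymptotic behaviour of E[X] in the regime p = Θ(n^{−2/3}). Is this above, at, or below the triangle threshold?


Number of potential triangles: C(241, 3) = 2303960.
Each occurs with probability p³ ≈ (0.20658)³ ≈ 8.8152752e-03.
By linearity: E[X] = C(241, 3)·p³ ≈ 2303960 · 8.8152752e-03 ≈ 20310.04149.
Since α = 2/3 < 1, p = c/n^{2/3} ≫ 1/n is above the triangle threshold p ~ 1/n. Asymptotically E[X] ~ (c³/6)·n^{3(1−α)} = (8³/6)·n^{1} → ∞; triangles are abundant w.h.p.

E[X] ≈ 20310.04149; in regime p = Θ(1/n^{2/3}) E[X] diverges (above the triangle threshold p ~ 1/n).


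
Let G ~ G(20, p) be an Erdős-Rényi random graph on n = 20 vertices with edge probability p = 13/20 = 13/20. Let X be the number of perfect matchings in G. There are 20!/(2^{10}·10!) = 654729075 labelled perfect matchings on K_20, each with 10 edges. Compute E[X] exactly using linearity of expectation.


K_20 has 20!/(2^{10}·10!) = 654729075 labelled perfect matchings.
For each such perfect matching H, let X_H = 1 if all 10 edges of H are present in G. Then P[X_H = 1] = p^{10} = (13/20)^{10} = 137858491849/10240000000000.
Summing the indicators: E[X] = Σ_H E[X_H] = 654729075 · p^{10} = 654729075 · 137858491849/10240000000000 = 3610398513967632387/409600000000.
Numerically: E[X] ≈ 8.81e+06.

E[X] = 654729075 · (13/20)^{10} = 3610398513967632387/409600000000 ≈ 8.81e+06.


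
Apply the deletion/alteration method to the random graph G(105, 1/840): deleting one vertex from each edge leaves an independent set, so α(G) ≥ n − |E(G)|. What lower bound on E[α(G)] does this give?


E[|E(G)|] = C(105, 2)·p = 5460 · (1/840) = 13/2.
E[α(G)] ≥ n − E[|E(G)|] = 105 − 13/2 = 197/2.
Numerically: ≈ 98.500000.
(This is only a lower bound; the true E[α(G)] may be larger.)

E[α(G)] ≥ 197/2 ≈ 98.500000.


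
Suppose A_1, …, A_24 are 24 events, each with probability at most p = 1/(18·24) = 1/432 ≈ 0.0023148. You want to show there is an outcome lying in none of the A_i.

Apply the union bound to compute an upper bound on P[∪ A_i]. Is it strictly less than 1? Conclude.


Union bound: P[∪_{i=1}^{24} A_i] ≤ Σ_i P[A_i] ≤ 24·p = 24·(1/432) = 1/18.
Numerically: 1/18 ≈ 0.0555556.
Is 1/18 < 1? YES.
Since P[∪ A_i] ≤ 1/18 < 1, the complement has P[∩ A_i^c] ≥ 1 − 1/18 = 17/18 > 0, so some outcome avoids every A_i.

24·p = 1/18 ≈ 0.0555556; existence CERTIFIED by the union bound.


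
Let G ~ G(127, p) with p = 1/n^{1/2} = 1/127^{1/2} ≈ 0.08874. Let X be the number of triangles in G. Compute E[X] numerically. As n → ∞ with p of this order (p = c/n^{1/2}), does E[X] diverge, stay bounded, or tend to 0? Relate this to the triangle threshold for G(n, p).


Number of potential triangles: C(127, 3) = 333375.
Each occurs with probability p³ ≈ (0.08874)³ ≈ 6.987059e-04.
By linearity: E[X] = C(127, 3)·p³ ≈ 333375 · 6.987059e-04 ≈ 232.9311.
Since α = 1/2 < 1, p = c/n^{1/2} ≫ 1/n is above the triangle threshold p ~ 1/n. Asymptotically E[X] ~ (c³/6)·n^{3(1−α)} = (1³/6)·n^{1.5} → ∞; triangles are abundant w.h.p.

E[X] ≈ 232.9311; in regime p = Θ(1/n^{1/2}) E[X] diverges (above the triangle threshold p ~ 1/n).


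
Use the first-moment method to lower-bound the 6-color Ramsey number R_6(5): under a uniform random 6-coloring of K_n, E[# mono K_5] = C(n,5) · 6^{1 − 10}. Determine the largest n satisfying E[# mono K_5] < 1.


We need C(n, 5) · 6^{1 − 10} < 1, i.e. C(n, 5) < 6^{10 − 1} = 10077696.
Check values of n near the boundary:
  n = 61: C(61, 5) = 5949147; 5949147 < 10077696? YES
  n = 62: C(62, 5) = 6471002; 6471002 < 10077696? YES
  n = 63: C(63, 5) = 7028847; 7028847 < 10077696? YES
  n = 64: C(64, 5) = 7624512; 7624512 < 10077696? YES
  n = 65: C(65, 5) = 8259888; 8259888 < 10077696? YES
  n = 66: C(66, 5) = 8936928; 8936928 < 10077696? YES
  n = 67: C(67, 5) = 9657648; 9657648 < 10077696? YES
  n = 68: C(68, 5) = 10424128; 10424128 < 10077696? NO
The largest n with C(n, 5) < 10077696 is n = 67 (where E[X] = 67067/69984 ≈ 0.9583190). Hence R_6(5) > 67, i.e. R_6(5) ≥ 68.

Largest n = 67; hence R_6(5) > 67.


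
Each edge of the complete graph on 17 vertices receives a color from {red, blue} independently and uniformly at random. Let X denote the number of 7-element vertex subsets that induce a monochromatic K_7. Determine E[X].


Let X = Σ_S X_S over the C(17, 7) = 19448 subsets S of size 7, where X_S = 1 if the K_7 on S is monochromatic.
For a fixed S, the K_7 on S has C(7, 2) = 21 edges. P[all 21 edges red] = (1/2)^21, and likewise for blue, so P[monochromatic] = 2·(1/2)^21 = 2^{1 − 21} = 1/1048576.
Summing: E[X] = C(17, 7) · 2^{1 − 21} = 19448 · 1/1048576 = 2431/131072.
Numerically: E[X] ≈ 0.019.

E[X] = C(17,7)·2^(1−C(7,2)) = 2431/131072 ≈ 0.019.


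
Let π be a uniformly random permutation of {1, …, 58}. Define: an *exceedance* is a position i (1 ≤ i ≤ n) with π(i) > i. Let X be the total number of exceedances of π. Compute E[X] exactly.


Write X = Σ_{i=1}^{58} X_i, where X_i = 1_{π(i) > i}.
For each fixed i, π(i) is uniform over {1, …, 58} (marginal of a uniform permutation), so P[π(i) > i] = (n − i)/n. Summing: Σ_{i=1}^{58} (n − i)/n = (0 + 1 + … + 57)/58 = 58(58 − 1)/(2·58) = (58 − 1)/2.
Hence E[X] = Σ_{i=1}^{58} (58 − i)/58 = 57/2 ≈ 28.500000.

E[X] = 57/2 = 28.500000.


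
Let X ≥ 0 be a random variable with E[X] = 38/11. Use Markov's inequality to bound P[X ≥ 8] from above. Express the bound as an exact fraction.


μ = E[X] = 38/11, a = 8.
Markov: P[X ≥ 8] ≤ μ/a = (38/11)/8 = 19/44.
Numerically: ≈ 0.431818.
(Since a = 8 > μ = 3.454545, the bound 19/44 is < 1 and informative.)

P[X ≥ 8] ≤ 19/44 ≈ 0.431818.


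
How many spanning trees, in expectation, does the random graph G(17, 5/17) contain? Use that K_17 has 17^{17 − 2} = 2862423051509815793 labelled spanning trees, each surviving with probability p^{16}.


K_17 has 17^{17 − 2} = 2862423051509815793 labelled spanning trees.
For each such spanning tree H, let X_H = 1 if all 16 edges of H are present in G. Then P[X_H = 1] = p^{16} = (5/17)^{16} = 152587890625/48661191875666868481.
By linearity of expectation: E[X] = Σ_H E[X_H] = 2862423051509815793 · p^{16} = 2862423051509815793 · 152587890625/48661191875666868481 = 152587890625/17.
Numerically: E[X] ≈ 8.97576e+09.

E[X] = 2862423051509815793 · (5/17)^{16} = 152587890625/17 ≈ 8.97576e+09.


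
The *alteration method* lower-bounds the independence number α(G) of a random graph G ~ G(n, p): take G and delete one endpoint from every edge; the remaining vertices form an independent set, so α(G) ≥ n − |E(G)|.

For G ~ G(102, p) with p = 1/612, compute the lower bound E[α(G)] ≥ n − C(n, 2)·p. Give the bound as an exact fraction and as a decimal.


E[|E(G)|] = C(102, 2)·p = 5151 · (1/612) = 101/12.
E[α(G)] ≥ n − E[|E(G)|] = 102 − 101/12 = 1123/12.
Numerically: ≈ 93.58333.
(This is only a lower bound; the true E[α(G)] may be larger.)

E[α(G)] ≥ 1123/12 ≈ 93.58333.


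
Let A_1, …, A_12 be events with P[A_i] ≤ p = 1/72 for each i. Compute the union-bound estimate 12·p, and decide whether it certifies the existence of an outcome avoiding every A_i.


Union bound: P[∪_{i=1}^{12} A_i] ≤ Σ_i P[A_i] ≤ 12·p = 12·(1/72) = 1/6.
Numerically: 1/6 ≈ 0.16667.
Is 1/6 < 1? YES.
Since P[∪ A_i] ≤ 1/6 < 1, the complement has P[∩ A_i^c] ≥ 1 − 1/6 = 5/6 > 0, so some outcome avoids every A_i.

12·p = 1/6 ≈ 0.16667; existence CERTIFIED by the union bound.


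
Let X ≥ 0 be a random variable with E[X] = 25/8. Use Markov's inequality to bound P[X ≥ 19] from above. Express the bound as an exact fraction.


μ = E[X] = 25/8, a = 19.
Markov: P[X ≥ 19] ≤ μ/a = (25/8)/19 = 25/152.
Numerically: ≈ 0.1645.
(Since a = 19 > μ = 3.1250, the bound 25/152 is < 1 and informative.)

P[X ≥ 19] ≤ 25/152 ≈ 0.1645.


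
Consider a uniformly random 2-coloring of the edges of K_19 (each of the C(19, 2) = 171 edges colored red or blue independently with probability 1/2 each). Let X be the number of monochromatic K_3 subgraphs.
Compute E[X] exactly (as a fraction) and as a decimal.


Let X = Σ_S X_S over the C(19, 3) = 969 subsets S of size 3, where X_S = 1 if the K_3 on S is monochromatic.
For a fixed S, the K_3 on S has C(3, 2) = 3 edges. P[all 3 edges red] = (1/2)^3, and likewise for blue, so P[monochromatic] = 2·(1/2)^3 = 2^{1 − 3} = 1/4.
By linearity of expectation: E[X] = C(19, 3) · 2^{1 − 3} = 969 · 1/4 = 969/4.
Numerically: E[X] ≈ 242.250000.

E[X] = C(19,3)·2^(1−C(3,2)) = 969/4 ≈ 242.250000.


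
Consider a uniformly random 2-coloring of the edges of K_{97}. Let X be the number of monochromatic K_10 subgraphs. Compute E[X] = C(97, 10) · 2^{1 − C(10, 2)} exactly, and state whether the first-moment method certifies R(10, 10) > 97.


E[X] = C(97, 10) · 2^{1 − 45} = 12576469727536 · 2^{−44} = 12576469727536/17592186044416.
As a reduced fraction: E[X] = 786029357971/1099511627776 ≈ 0.7148895.
Is E[X] < 1? YES.
Since E[X] < 1, there exists a 2-coloring of K_{97} with no monochromatic K_10; hence R(10, 10) > 97.

E[X] = 786029357971/1099511627776 ≈ 0.7148895; E[X] < 1, so R(10, 10) > 97.


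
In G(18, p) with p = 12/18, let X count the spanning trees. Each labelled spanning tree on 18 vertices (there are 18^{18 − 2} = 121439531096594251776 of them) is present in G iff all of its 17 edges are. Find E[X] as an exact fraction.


K_18 has 18^{18 − 2} = 121439531096594251776 labelled spanning trees.
For each such spanning tree H, let X_H = 1 if all 17 edges of H are present in G. Then P[X_H = 1] = p^{17} = (2/3)^{17} = 131072/129140163.
Summing the indicators: E[X] = Σ_H E[X_H] = 121439531096594251776 · p^{17} = 121439531096594251776 · 131072/129140163 = 123256172596690944.
Numerically: E[X] ≈ 1.23256e+17.

E[X] = 121439531096594251776 · (2/3)^{17} = 123256172596690944 ≈ 1.23256e+17.


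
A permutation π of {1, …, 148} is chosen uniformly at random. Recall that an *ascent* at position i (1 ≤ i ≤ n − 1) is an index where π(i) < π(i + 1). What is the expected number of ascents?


Write X = Σ X_I over i = 1, …, 147, with X_I the indicator of one ascent.
There are 147 indicators.
For each fixed i, the pair (π(i), π(i+1)) is a uniformly random ordered pair of distinct values from {1, …, 148}; by symmetry P[π(i) < π(i+1)] = 1/2.
By linearity: E[X] = 147 · (1/2) = (148 − 1) · (1/2) = 147/2 ≈ 73.500.

E[X] = 147/2 = 73.500.


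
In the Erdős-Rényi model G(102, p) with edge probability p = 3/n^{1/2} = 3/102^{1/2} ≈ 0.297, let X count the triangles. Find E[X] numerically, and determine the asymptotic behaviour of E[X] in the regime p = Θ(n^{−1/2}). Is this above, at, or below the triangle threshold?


Number of potential triangles: C(102, 3) = 171700.
Each occurs with probability p³ ≈ (0.297)³ ≈ 2.620979e-02.
By linearity: E[X] = C(102, 3)·p³ ≈ 171700 · 2.620979e-02 ≈ 4500.2206.
Since α = 1/2 < 1, p = c/n^{1/2} ≫ 1/n is above the triangle threshold p ~ 1/n. Asymptotically E[X] ~ (c³/6)·n^{3(1−α)} = (3³/6)·n^{1.5} → ∞; triangles are abundant w.h.p.

E[X] ≈ 4500.2206; in regime p = Θ(1/n^{1/2}) E[X] diverges (above the triangle threshold p ~ 1/n).


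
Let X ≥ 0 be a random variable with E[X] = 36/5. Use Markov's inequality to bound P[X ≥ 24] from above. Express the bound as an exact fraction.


μ = E[X] = 36/5, a = 24.
Markov: P[X ≥ 24] ≤ μ/a = (36/5)/24 = 3/10.
Numerically: ≈ 0.300.
(Since a = 24 > μ = 7.200, the bound 3/10 is < 1 and informative.)

P[X ≥ 24] ≤ 3/10 ≈ 0.300.


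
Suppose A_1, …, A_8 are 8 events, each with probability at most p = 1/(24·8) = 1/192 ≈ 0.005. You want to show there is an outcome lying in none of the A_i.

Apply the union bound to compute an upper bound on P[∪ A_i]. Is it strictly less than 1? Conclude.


Union bound: P[∪_{i=1}^{8} A_i] ≤ Σ_i P[A_i] ≤ 8·p = 8·(1/192) = 1/24.
Numerically: 1/24 ≈ 0.042.
Is 1/24 < 1? YES.
Since P[∪ A_i] ≤ 1/24 < 1, the complement has P[∩ A_i^c] ≥ 1 − 1/24 = 23/24 > 0, so some outcome avoids every A_i.

8·p = 1/24 ≈ 0.042; existence CERTIFIED by the union bound.


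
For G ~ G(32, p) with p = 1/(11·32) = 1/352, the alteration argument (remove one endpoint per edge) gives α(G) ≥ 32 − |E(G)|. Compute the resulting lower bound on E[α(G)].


E[|E(G)|] = C(32, 2)·p = 496 · (1/352) = 31/22.
E[α(G)] ≥ n − E[|E(G)|] = 32 − 31/22 = 673/22.
Numerically: ≈ 30.591.
(This is only a lower bound; the true E[α(G)] may be larger.)

E[α(G)] ≥ 673/22 ≈ 30.591.


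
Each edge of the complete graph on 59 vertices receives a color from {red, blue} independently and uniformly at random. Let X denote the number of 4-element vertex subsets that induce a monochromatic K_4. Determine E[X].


Let X = Σ_S X_S over the C(59, 4) = 455126 subsets S of size 4, where X_S = 1 if the K_4 on S is monochromatic.
For a fixed S, the K_4 on S has C(4, 2) = 6 edges. P[all 6 edges red] = (1/2)^6, and likewise for blue, so P[monochromatic] = 2·(1/2)^6 = 2^{1 − 6} = 1/32.
Summing: E[X] = C(59, 4) · 2^{1 − 6} = 455126 · 1/32 = 227563/16.
Numerically: E[X] ≈ 14222.687500.

E[X] = C(59,4)·2^(1−C(4,2)) = 227563/16 ≈ 14222.687500.


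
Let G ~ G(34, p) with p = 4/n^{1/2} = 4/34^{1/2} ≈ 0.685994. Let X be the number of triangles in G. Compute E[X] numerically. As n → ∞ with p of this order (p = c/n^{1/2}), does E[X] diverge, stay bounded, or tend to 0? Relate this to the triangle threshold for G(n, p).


Number of potential triangles: C(34, 3) = 5984.
Each occurs with probability p³ ≈ (0.685994)³ ≈ 3.22820866e-01.
By linearity: E[X] = C(34, 3)·p³ ≈ 5984 · 3.22820866e-01 ≈ 1931.760063.
Since α = 1/2 < 1, p = c/n^{1/2} ≫ 1/n is above the triangle threshold p ~ 1/n. Asymptotically E[X] ~ (c³/6)·n^{3(1−α)} = (4³/6)·n^{1.5} → ∞; triangles are abundant w.h.p.

E[X] ≈ 1931.760063; in regime p = Θ(1/n^{1/2}) E[X] diverges (above the triangle threshold p ~ 1/n).


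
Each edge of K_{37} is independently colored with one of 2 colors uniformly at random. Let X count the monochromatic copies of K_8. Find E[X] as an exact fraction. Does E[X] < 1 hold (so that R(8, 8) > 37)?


E[X] = C(37, 8) · 2^{1 − 28} = 38608020 · 2^{−27} = 38608020/134217728.
As a reduced fraction: E[X] = 9652005/33554432 ≈ 0.2877.
Is E[X] < 1? YES.
Since E[X] < 1, there exists a 2-coloring of K_{37} with no monochromatic K_8; hence R(8, 8) > 37.

E[X] = 9652005/33554432 ≈ 0.2877; E[X] < 1, so R(8, 8) > 37.


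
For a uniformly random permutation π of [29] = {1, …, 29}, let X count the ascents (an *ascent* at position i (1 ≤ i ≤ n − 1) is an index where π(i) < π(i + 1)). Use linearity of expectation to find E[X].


Write X = Σ X_I over i = 1, …, 28, with X_I the indicator of one ascent.
There are 28 indicators.
For each fixed i, the pair (π(i), π(i+1)) is a uniformly random ordered pair of distinct values from {1, …, 29}; by symmetry P[π(i) < π(i+1)] = 1/2.
By linearity: E[X] = 28 · (1/2) = (29 − 1) · (1/2) = 14 ≈ 14.0000.

E[X] = 14 = 14.0000.


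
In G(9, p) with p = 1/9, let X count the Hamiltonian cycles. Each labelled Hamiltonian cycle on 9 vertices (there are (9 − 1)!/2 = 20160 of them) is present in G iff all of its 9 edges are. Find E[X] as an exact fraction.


K_9 has (9 − 1)!/2 = 20160 labelled Hamiltonian cycles.
For each such Hamiltonian cycle H, let X_H = 1 if all 9 edges of H are present in G. Then P[X_H = 1] = p^{9} = (1/9)^{9} = 1/387420489.
Summing the indicators: E[X] = Σ_H E[X_H] = 20160 · p^{9} = 20160 · 1/387420489 = 2240/43046721.
Numerically: E[X] ≈ 5.20365e-05.

E[X] = 20160 · (1/9)^{9} = 2240/43046721 ≈ 5.20365e-05.


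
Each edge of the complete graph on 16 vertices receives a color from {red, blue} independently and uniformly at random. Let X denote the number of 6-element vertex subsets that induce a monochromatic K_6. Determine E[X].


Let X = Σ_S X_S over the C(16, 6) = 8008 subsets S of size 6, where X_S = 1 if the K_6 on S is monochromatic.
For a fixed S, the K_6 on S has C(6, 2) = 15 edges. P[all 15 edges red] = (1/2)^15, and likewise for blue, so P[monochromatic] = 2·(1/2)^15 = 2^{1 − 15} = 1/16384.
Summing: E[X] = C(16, 6) · 2^{1 − 15} = 8008 · 1/16384 = 1001/2048.
Numerically: E[X] ≈ 0.489.

E[X] = C(16,6)·2^(1−C(6,2)) = 1001/2048 ≈ 0.489.


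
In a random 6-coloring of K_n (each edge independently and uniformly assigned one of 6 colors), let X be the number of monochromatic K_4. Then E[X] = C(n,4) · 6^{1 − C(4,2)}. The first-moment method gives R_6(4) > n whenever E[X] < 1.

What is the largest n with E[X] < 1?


We need C(n, 4) · 6^{1 − 6} < 1, i.e. C(n, 4) < 6^{6 − 1} = 7776.
Check values of n near the boundary:
  n = 16: C(16, 4) = 1820; 1820 < 7776? YES
  n = 17: C(17, 4) = 2380; 2380 < 7776? YES
  n = 18: C(18, 4) = 3060; 3060 < 7776? YES
  n = 19: C(19, 4) = 3876; 3876 < 7776? YES
  n = 20: C(20, 4) = 4845; 4845 < 7776? YES
  n = 21: C(21, 4) = 5985; 5985 < 7776? YES
  n = 22: C(22, 4) = 7315; 7315 < 7776? YES
  n = 23: C(23, 4) = 8855; 8855 < 7776? NO
The largest n with C(n, 4) < 7776 is n = 22 (where E[X] = 7315/7776 ≈ 0.941). Hence R_6(4) > 22, i.e. R_6(4) ≥ 23.

Largest n = 22; hence R_6(4) > 22.


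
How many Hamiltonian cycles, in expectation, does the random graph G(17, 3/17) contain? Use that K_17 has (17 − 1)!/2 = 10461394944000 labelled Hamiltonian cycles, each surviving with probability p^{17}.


K_17 has (17 − 1)!/2 = 10461394944000 labelled Hamiltonian cycles.
For each such Hamiltonian cycle H, let X_H = 1 if all 17 edges of H are present in G. Then P[X_H = 1] = p^{17} = (3/17)^{17} = 129140163/827240261886336764177.
Summing the indicators: E[X] = Σ_H E[X_H] = 10461394944000 · p^{17} = 10461394944000 · 129140163/827240261886336764177 = 1350986248275535872000/827240261886336764177.
Numerically: E[X] ≈ 1.63.

E[X] = 10461394944000 · (3/17)^{17} = 1350986248275535872000/827240261886336764177 ≈ 1.63.


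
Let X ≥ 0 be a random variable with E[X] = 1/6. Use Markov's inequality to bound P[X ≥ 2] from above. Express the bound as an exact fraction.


μ = E[X] = 1/6, a = 2.
Markov: P[X ≥ 2] ≤ μ/a = (1/6)/2 = 1/12.
Numerically: ≈ 0.08333.
(Since a = 2 > μ = 0.16667, the bound 1/12 is < 1 and informative.)

P[X ≥ 2] ≤ 1/12 ≈ 0.08333.


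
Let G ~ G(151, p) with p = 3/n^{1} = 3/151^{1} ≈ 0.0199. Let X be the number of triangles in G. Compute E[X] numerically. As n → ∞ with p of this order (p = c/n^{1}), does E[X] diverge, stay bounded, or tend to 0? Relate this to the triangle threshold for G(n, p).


Number of potential triangles: C(151, 3) = 562475.
Each occurs with probability p³ ≈ (0.0199)³ ≈ 7.84211e-06.
By linearity: E[X] = C(151, 3)·p³ ≈ 562475 · 7.84211e-06 ≈ 4.411.
Here α = 1, so p = 3/n is exactly at the triangle threshold p ~ 1/n. Asymptotically E[X] → c³/6 = 3³/6 = 9/2 ≈ 4.500, a bounded constant. In this regime the triangle count is asymptotically Poisson(c³/6).

E[X] ≈ 4.411; in regime p = Θ(1/n^{1}) E[X] stays bounded (at the triangle threshold p ~ 1/n).


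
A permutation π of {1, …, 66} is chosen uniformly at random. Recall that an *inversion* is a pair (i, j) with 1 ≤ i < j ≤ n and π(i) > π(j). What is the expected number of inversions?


Write X = Σ X_I over the C(66, 2) = 2145 pairs i < j, with X_I the indicator of one inversion.
There are 2145 indicators.
For each fixed pair i < j, the values π(i) and π(j) are two distinct elements of {1, …, 66} in uniformly random order; by symmetry P[π(i) > π(j)] = 1/2.
By linearity: E[X] = 2145 · (1/2) = C(66, 2) · (1/2) = 2145/2 = 2145/2 ≈ 1072.500000.

E[X] = 2145/2 = 1072.500000.


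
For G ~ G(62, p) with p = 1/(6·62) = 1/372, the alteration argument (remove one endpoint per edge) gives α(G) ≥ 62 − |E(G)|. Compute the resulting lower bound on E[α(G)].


E[|E(G)|] = C(62, 2)·p = 1891 · (1/372) = 61/12.
E[α(G)] ≥ n − E[|E(G)|] = 62 − 61/12 = 683/12.
Numerically: ≈ 56.91667.
(This is only a lower bound; the true E[α(G)] may be larger.)

E[α(G)] ≥ 683/12 ≈ 56.91667.


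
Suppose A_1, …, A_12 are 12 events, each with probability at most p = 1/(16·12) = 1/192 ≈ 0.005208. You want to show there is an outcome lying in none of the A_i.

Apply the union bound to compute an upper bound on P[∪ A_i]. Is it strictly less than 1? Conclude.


Union bound: P[∪_{i=1}^{12} A_i] ≤ Σ_i P[A_i] ≤ 12·p = 12·(1/192) = 1/16.
Numerically: 1/16 ≈ 0.062500.
Is 1/16 < 1? YES.
Since P[∪ A_i] ≤ 1/16 < 1, the complement has P[∩ A_i^c] ≥ 1 − 1/16 = 15/16 > 0, so some outcome avoids every A_i.

12·p = 1/16 ≈ 0.062500; existence CERTIFIED by the union bound.


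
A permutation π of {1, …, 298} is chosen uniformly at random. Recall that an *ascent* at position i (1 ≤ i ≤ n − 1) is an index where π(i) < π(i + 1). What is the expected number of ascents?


Write X = Σ X_I over i = 1, …, 297, with X_I the indicator of one ascent.
There are 297 indicators.
For each fixed i, the pair (π(i), π(i+1)) is a uniformly random ordered pair of distinct values from {1, …, 298}; by symmetry P[π(i) < π(i+1)] = 1/2.
By linearity: E[X] = 297 · (1/2) = (298 − 1) · (1/2) = 297/2 ≈ 148.5000.

E[X] = 297/2 = 148.5000.


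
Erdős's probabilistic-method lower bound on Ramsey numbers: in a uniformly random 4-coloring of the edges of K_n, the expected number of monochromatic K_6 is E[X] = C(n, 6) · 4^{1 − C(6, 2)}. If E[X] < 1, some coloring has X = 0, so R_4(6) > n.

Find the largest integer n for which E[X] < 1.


We need C(n, 6) · 4^{1 − 15} < 1, i.e. C(n, 6) < 4^{15 − 1} = 268435456.
Check values of n near the boundary:
  n = 75: C(75, 6) = 201359550; 201359550 < 268435456? YES
  n = 76: C(76, 6) = 218618940; 218618940 < 268435456? YES
  n = 77: C(77, 6) = 237093780; 237093780 < 268435456? YES
  n = 78: C(78, 6) = 256851595; 256851595 < 268435456? YES
  n = 79: C(79, 6) = 277962685; 277962685 < 268435456? NO
The largest n with C(n, 6) < 268435456 is n = 78 (where E[X] = 256851595/268435456 ≈ 0.95685). Hence R_4(6) > 78, i.e. R_4(6) ≥ 79.

Largest n = 78; hence R_4(6) > 78.


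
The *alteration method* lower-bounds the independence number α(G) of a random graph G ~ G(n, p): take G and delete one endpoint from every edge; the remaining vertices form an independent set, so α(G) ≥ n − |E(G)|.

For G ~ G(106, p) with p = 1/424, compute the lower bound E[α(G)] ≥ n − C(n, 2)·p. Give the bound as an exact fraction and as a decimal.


E[|E(G)|] = C(106, 2)·p = 5565 · (1/424) = 105/8.
E[α(G)] ≥ n − E[|E(G)|] = 106 − 105/8 = 743/8.
Numerically: ≈ 92.8750.
(This is only a lower bound; the true E[α(G)] may be larger.)

E[α(G)] ≥ 743/8 ≈ 92.8750.


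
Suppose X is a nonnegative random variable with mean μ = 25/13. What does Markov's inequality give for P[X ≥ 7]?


μ = E[X] = 25/13, a = 7.
Markov: P[X ≥ 7] ≤ μ/a = (25/13)/7 = 25/91.
Numerically: ≈ 0.275.
(Since a = 7 > μ = 1.923, the bound 25/91 is < 1 and informative.)

P[X ≥ 7] ≤ 25/91 ≈ 0.275.


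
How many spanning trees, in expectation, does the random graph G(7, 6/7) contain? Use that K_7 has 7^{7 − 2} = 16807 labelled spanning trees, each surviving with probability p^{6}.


K_7 has 7^{7 − 2} = 16807 labelled spanning trees.
For each such spanning tree H, let X_H = 1 if all 6 edges of H are present in G. Then P[X_H = 1] = p^{6} = (6/7)^{6} = 46656/117649.
By linearity of expectation: E[X] = Σ_H E[X_H] = 16807 · p^{6} = 16807 · 46656/117649 = 46656/7.
Numerically: E[X] ≈ 6.67e+03.

E[X] = 16807 · (6/7)^{6} = 46656/7 ≈ 6.67e+03.


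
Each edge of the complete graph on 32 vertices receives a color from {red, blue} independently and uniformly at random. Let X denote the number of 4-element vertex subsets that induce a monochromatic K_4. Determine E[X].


Let X = Σ_S X_S over the C(32, 4) = 35960 subsets S of size 4, where X_S = 1 if the K_4 on S is monochromatic.
For a fixed S, the K_4 on S has C(4, 2) = 6 edges. P[all 6 edges red] = (1/2)^6, and likewise for blue, so P[monochromatic] = 2·(1/2)^6 = 2^{1 − 6} = 1/32.
By linearity of expectation: E[X] = C(32, 4) · 2^{1 − 6} = 35960 · 1/32 = 4495/4.
Numerically: E[X] ≈ 1123.750.

E[X] = C(32,4)·2^(1−C(4,2)) = 4495/4 ≈ 1123.750.


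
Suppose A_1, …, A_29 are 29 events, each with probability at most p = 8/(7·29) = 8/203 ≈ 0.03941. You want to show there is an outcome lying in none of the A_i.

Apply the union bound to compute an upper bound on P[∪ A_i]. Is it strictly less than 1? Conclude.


Union bound: P[∪_{i=1}^{29} A_i] ≤ Σ_i P[A_i] ≤ 29·p = 29·(8/203) = 8/7.
Numerically: 8/7 ≈ 1.14286.
Is 8/7 < 1? NO.
Since the bound 8/7 is ≥ 1, the union bound is uninformative here; it does NOT by itself certify existence.

29·p = 8/7 ≈ 1.14286; existence NOT certified by the union bound.


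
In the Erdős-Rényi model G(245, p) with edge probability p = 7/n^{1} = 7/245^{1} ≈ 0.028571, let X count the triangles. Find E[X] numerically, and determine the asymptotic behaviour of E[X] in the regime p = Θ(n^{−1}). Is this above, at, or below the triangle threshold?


Number of potential triangles: C(245, 3) = 2421090.
Each occurs with probability p³ ≈ (0.028571)³ ≈ 2.3323615e-05.
By linearity: E[X] = C(245, 3)·p³ ≈ 2421090 · 2.3323615e-05 ≈ 56.46857.
Here α = 1, so p = 7/n is exactly at the triangle threshold p ~ 1/n. Asymptotically E[X] → c³/6 = 7³/6 = 343/6 ≈ 57.16667, a bounded constant. In this regime the triangle count is asymptotically Poisson(c³/6).

E[X] ≈ 56.46857; in regime p = Θ(1/n^{1}) E[X] stays bounded (at the triangle threshold p ~ 1/n).


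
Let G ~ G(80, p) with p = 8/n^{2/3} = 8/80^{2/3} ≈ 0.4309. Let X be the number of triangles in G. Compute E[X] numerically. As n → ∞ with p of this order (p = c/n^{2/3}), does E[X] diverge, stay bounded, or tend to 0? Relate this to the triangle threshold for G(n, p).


Number of potential triangles: C(80, 3) = 82160.
Each occurs with probability p³ ≈ (0.4309)³ ≈ 8.000000e-02.
By linearity: E[X] = C(80, 3)·p³ ≈ 82160 · 8.000000e-02 ≈ 6572.8000.
Since α = 2/3 < 1, p = c/n^{2/3} ≫ 1/n is above the triangle threshold p ~ 1/n. Asymptotically E[X] ~ (c³/6)·n^{3(1−α)} = (8³/6)·n^{1} → ∞; triangles are abundant w.h.p.

E[X] ≈ 6572.8000; in regime p = Θ(1/n^{2/3}) E[X] diverges (above the triangle threshold p ~ 1/n).


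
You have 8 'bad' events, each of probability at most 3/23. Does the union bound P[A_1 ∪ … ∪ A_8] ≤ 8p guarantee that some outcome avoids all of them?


Union bound: P[∪_{i=1}^{8} A_i] ≤ Σ_i P[A_i] ≤ 8·p = 8·(3/23) = 24/23.
Numerically: 24/23 ≈ 1.0435.
Is 24/23 < 1? NO.
Since the bound 24/23 is ≥ 1, the union bound is uninformative here; it does NOT by itself certify existence.

8·p = 24/23 ≈ 1.0435; existence NOT certified by the union bound.
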